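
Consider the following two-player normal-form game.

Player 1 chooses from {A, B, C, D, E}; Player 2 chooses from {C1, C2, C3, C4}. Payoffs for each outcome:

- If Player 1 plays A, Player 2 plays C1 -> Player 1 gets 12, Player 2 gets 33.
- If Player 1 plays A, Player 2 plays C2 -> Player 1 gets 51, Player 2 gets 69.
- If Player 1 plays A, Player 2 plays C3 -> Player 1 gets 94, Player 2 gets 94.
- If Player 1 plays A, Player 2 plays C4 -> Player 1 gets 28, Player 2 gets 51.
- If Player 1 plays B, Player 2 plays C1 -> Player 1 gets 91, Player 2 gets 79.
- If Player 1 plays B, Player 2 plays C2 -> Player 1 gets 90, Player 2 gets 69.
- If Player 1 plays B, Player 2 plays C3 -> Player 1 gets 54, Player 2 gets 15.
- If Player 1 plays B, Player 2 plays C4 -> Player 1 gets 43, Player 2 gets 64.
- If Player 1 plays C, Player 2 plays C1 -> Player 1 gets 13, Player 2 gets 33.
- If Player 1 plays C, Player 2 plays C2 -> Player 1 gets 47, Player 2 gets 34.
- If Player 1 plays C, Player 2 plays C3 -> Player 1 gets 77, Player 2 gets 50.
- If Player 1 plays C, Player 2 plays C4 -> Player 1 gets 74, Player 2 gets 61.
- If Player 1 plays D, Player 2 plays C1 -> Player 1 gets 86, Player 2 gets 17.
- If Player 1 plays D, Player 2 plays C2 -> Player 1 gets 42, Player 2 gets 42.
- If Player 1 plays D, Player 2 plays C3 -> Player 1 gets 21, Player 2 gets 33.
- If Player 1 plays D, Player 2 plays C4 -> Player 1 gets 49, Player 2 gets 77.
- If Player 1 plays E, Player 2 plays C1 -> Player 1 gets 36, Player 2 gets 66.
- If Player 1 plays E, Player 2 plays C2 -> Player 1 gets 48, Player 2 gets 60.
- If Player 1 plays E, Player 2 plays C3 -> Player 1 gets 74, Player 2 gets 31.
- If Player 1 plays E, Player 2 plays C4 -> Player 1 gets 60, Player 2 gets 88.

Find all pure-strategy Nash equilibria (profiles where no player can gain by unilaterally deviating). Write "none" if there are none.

(A, C1): Player 1 can switch to B (12 → 91). Not NE.
(A, C2): Player 1 can switch to B (51 → 90). Not NE.
(A, C3): Player 1 gets 94, best alternative 77; Player 2 gets 94, best alternative 69. No profitable deviation — NE.
(A, C4): Player 1 can switch to B (28 → 43). Not NE.
(B, C1): Player 1 gets 91, best alternative 86; Player 2 gets 79, best alternative 69. No profitable deviation — NE.
(B, C2): Player 2 can switch to C1 (69 → 79). Not NE.
(B, C3): Player 1 can switch to A (54 → 94). Not NE.
(B, C4): Player 1 can switch to C (43 → 74). Not NE.
(C, C1): Player 1 can switch to B (13 → 91). Not NE.
(C, C2): Player 1 can switch to A (47 → 51). Not NE.
(C, C3): Player 1 can switch to A (77 → 94). Not NE.
(C, C4): Player 1 gets 74, best alternative 60; Player 2 gets 61, best alternative 50. No profitable deviation — NE.
(D, C1): Player 1 can switch to B (86 → 91). Not NE.
(The remaining 7 profiles each have a profitable deviation by the same check.)

(A, C3), (B, C1), (C, C4)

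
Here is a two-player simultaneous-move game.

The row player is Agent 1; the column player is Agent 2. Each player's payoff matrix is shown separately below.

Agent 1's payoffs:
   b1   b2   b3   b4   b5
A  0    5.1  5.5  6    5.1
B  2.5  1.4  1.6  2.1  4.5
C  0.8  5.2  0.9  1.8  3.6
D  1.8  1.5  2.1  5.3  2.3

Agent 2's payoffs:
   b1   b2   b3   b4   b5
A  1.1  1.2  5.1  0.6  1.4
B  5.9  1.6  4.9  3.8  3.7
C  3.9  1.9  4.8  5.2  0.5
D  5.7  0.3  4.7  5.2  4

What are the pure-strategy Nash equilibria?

Pure-strategy Nash equilibria: (A, b3); (B, b1)

Agent 1 against b1: payoffs 0, 2.5, 0.8, 1.8 → best response B.
Agent 1 against b2: payoffs 5.1, 1.4, 5.2, 1.5 → best response C.
Agent 1 against b3: payoffs 5.5, 1.6, 0.9, 2.1 → best response A.
Agent 1 against b4: payoffs 6, 2.1, 1.8, 5.3 → best response A.
Agent 1 against b5: payoffs 5.1, 4.5, 3.6, 2.3 → best response A.
Agent 2 against A: payoffs 1.1, 1.2, 5.1, 0.6, 1.4 → best response b3.
Agent 2 against B: payoffs 5.9, 1.6, 4.9, 3.8, 3.7 → best response b1.
Agent 2 against C: payoffs 3.9, 1.9, 4.8, 5.2, 0.5 → best response b4.
Agent 2 against D: payoffs 5.7, 0.3, 4.7, 5.2, 4 → best response b1.
Mutual best responses: (A, b3); (B, b1).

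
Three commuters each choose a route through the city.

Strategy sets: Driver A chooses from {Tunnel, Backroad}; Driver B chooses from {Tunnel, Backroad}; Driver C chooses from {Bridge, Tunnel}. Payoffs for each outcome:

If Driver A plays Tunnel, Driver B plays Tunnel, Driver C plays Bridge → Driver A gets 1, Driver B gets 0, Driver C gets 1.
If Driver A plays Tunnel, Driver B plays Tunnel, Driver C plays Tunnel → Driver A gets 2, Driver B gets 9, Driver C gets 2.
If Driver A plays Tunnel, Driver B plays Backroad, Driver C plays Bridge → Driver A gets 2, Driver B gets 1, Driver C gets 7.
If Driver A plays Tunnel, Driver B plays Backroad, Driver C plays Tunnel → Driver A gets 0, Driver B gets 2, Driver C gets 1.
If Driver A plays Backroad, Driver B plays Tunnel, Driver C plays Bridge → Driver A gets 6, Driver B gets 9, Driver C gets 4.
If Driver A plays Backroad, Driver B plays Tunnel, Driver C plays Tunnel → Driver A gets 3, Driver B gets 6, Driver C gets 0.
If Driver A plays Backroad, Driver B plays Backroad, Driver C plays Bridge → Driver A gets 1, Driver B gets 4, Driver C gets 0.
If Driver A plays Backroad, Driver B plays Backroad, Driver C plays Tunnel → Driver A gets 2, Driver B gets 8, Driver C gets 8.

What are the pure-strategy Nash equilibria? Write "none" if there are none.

Driver A against (Tunnel, Bridge): payoffs 1, 6 → best response Backroad.
Driver A against (Tunnel, Tunnel): payoffs 2, 3 → best response Backroad.
Driver A against (Backroad, Bridge): payoffs 2, 1 → best response Tunnel.
Driver A against (Backroad, Tunnel): payoffs 0, 2 → best response Backroad.
Driver B against (Tunnel, Bridge): payoffs 0, 1 → best response Backroad.
Driver B against (Tunnel, Tunnel): payoffs 9, 2 → best response Tunnel.
Driver B against (Backroad, Bridge): payoffs 9, 4 → best response Tunnel.
Driver B against (Backroad, Tunnel): payoffs 6, 8 → best response Backroad.
Driver C against (Tunnel, Tunnel): payoffs 1, 2 → best response Tunnel.
Driver C against (Tunnel, Backroad): payoffs 7, 1 → best response Bridge.
Driver C against (Backroad, Tunnel): payoffs 4, 0 → best response Bridge.
Driver C against (Backroad, Backroad): payoffs 0, 8 → best response Tunnel.
Mutual best responses: (Tunnel, Backroad, Bridge); (Backroad, Tunnel, Bridge); (Backroad, Backroad, Tunnel).

The pure Nash equilibria are (Tunnel, Backroad, Bridge), (Backroad, Tunnel, Bridge), (Backroad, Backroad, Tunnel).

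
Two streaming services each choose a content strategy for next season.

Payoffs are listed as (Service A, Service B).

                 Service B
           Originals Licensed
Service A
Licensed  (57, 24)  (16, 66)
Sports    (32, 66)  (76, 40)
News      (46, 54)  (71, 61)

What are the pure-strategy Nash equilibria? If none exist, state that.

(Licensed, Originals): Service B can switch to Licensed (24 → 66). Not NE.
(Licensed, Licensed): Service A can switch to Sports (16 → 76). Not NE.
(Sports, Originals): Service A can switch to Licensed (32 → 57). Not NE.
(Sports, Licensed): Service B can switch to Originals (40 → 66). Not NE.
(News, Originals): Service A can switch to Licensed (46 → 57). Not NE.
(News, Licensed): Service A can switch to Sports (71 → 76). Not NE.

There is no pure-strategy Nash equilibrium.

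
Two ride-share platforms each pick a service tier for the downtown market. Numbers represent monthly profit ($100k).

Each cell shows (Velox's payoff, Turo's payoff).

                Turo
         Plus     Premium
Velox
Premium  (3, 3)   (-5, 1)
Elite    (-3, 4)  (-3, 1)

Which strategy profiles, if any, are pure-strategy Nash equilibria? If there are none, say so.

Check each profile: it is a Nash equilibrium iff no player can strictly gain by switching unilaterally.
(Premium, Plus): Velox gets 3, best alternative -3; Turo gets 3, best alternative 1. No profitable deviation — NE.
(Premium, Premium): Velox can switch to Elite (-5 → -3). Not NE.
(Elite, Plus): Velox can switch to Premium (-3 → 3). Not NE.
(Elite, Premium): Turo can switch to Plus (1 → 4). Not NE.

The unique pure-strategy Nash equilibrium is (Premium, Plus).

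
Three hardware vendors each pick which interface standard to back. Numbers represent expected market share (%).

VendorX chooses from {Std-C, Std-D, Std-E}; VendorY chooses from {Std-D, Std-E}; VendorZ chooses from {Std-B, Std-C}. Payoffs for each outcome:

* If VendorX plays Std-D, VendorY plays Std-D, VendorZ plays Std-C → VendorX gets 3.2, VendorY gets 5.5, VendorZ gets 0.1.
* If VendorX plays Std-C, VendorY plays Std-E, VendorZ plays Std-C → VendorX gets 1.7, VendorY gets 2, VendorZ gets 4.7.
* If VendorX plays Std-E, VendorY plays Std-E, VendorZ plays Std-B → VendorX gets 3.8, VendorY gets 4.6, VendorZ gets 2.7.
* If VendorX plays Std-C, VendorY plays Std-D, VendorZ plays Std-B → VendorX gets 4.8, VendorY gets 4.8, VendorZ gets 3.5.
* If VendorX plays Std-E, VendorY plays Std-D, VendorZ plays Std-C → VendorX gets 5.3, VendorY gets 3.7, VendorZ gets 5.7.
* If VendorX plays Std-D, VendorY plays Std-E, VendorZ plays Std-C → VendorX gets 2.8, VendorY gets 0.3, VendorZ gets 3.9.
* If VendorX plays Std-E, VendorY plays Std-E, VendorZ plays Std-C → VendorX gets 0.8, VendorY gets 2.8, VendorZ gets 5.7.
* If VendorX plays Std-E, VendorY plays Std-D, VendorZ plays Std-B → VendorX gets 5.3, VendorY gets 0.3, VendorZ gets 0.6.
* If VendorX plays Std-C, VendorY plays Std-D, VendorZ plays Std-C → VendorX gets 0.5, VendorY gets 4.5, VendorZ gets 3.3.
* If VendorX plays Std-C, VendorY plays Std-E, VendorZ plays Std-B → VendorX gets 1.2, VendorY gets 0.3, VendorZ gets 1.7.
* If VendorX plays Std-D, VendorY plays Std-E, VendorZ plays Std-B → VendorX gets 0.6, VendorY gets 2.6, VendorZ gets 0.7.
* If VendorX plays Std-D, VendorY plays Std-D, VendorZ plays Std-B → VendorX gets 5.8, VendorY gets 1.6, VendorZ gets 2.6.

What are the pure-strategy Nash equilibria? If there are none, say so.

The unique pure-strategy Nash equilibrium is (Std-E, Std-D, Std-C).

(Std-C, Std-D, Std-B): VendorX can switch to Std-D (4.8 → 5.8). Not NE.
(Std-C, Std-D, Std-C): VendorX can switch to Std-D (0.5 → 3.2). Not NE.
(Std-C, Std-E, Std-B): VendorX can switch to Std-E (1.2 → 3.8). Not NE.
(Std-C, Std-E, Std-C): VendorX can switch to Std-D (1.7 → 2.8). Not NE.
(Std-D, Std-D, Std-B): VendorY can switch to Std-E (1.6 → 2.6). Not NE.
(Std-D, Std-D, Std-C): VendorX can switch to Std-E (3.2 → 5.3). Not NE.
(Std-D, Std-E, Std-B): VendorX can switch to Std-C (0.6 → 1.2). Not NE.
(Std-D, Std-E, Std-C): VendorY can switch to Std-D (0.3 → 5.5). Not NE.
(Std-E, Std-D, Std-B): VendorX can switch to Std-D (5.3 → 5.8). Not NE.
(Std-E, Std-D, Std-C): VendorX gets 5.3, best alternative 3.2; VendorY gets 3.7, best alternative 2.8; VendorZ gets 5.7, best alternative 0.6. No profitable deviation — NE.
(Std-E, Std-E, Std-B): VendorZ can switch to Std-C (2.7 → 5.7). Not NE.
(Std-E, Std-E, Std-C): VendorX can switch to Std-C (0.8 → 1.7). Not NE.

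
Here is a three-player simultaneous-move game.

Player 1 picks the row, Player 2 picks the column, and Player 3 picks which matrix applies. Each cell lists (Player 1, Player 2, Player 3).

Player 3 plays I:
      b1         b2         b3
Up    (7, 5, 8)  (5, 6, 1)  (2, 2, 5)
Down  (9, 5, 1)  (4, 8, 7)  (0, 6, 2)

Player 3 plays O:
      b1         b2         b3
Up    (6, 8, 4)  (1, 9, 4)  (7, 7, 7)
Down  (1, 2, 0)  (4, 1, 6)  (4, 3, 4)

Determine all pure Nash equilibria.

No pure-strategy Nash equilibrium.

Mark each player's best response to every combination of opponents' strategies; a profile where every player is best-responding is a pure Nash equilibrium.
Player 1 against (b1, I): payoffs 7, 9 → best response Down.
Player 1 against (b1, O): payoffs 6, 1 → best response Up.
Player 1 against (b2, I): payoffs 5, 4 → best response Up.
Player 1 against (b2, O): payoffs 1, 4 → best response Down.
Player 1 against (b3, I): payoffs 2, 0 → best response Up.
Player 1 against (b3, O): payoffs 7, 4 → best response Up.
Player 2 against (Up, I): payoffs 5, 6, 2 → best response b2.
Player 2 against (Up, O): payoffs 8, 9, 7 → best response b2.
Player 2 against (Down, I): payoffs 5, 8, 6 → best response b2.
Player 2 against (Down, O): payoffs 2, 1, 3 → best response b3.
Player 3 against (Up, b1): payoffs 8, 4 → best response I.
Player 3 against (Up, b2): payoffs 1, 4 → best response O.
Player 3 against (Up, b3): payoffs 5, 7 → best response O.
Player 3 against (Down, b1): payoffs 1, 0 → best response I.
Player 3 against (Down, b2): payoffs 7, 6 → best response I.
Player 3 against (Down, b3): payoffs 2, 4 → best response O.
No profile is a mutual best response for all players.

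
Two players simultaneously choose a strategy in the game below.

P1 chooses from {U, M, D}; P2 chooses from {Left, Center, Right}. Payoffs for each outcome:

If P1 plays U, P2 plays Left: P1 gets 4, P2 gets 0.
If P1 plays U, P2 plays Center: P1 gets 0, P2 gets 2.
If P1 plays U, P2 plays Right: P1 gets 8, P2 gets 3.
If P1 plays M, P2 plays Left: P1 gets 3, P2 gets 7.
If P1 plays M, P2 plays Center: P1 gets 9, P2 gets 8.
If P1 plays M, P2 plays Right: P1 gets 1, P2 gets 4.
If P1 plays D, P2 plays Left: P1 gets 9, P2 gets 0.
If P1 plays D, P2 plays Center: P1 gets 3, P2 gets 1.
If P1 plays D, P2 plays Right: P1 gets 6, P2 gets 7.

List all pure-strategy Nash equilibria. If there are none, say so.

(U, Right) and (M, Center)

P1 against Left: payoffs 4, 3, 9 → best response D.
P1 against Center: payoffs 0, 9, 3 → best response M.
P1 against Right: payoffs 8, 1, 6 → best response U.
P2 against U: payoffs 0, 2, 3 → best response Right.
P2 against M: payoffs 7, 8, 4 → best response Center.
P2 against D: payoffs 0, 1, 7 → best response Right.
Mutual best responses: (U, Right); (M, Center).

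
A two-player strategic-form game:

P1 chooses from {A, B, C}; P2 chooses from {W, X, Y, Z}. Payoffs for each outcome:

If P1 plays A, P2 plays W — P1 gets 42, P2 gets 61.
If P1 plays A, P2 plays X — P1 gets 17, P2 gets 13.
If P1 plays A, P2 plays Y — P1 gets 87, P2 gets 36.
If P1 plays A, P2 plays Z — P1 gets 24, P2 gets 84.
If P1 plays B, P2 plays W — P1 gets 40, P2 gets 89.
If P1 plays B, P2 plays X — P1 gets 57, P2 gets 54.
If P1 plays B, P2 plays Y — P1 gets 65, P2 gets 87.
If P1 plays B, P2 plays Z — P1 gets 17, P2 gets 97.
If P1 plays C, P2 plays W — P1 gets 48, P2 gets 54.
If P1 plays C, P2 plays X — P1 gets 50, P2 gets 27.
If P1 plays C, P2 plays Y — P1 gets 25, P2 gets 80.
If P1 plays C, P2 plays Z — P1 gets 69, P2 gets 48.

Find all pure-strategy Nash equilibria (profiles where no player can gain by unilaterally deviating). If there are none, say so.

(A, W): P1 can switch to C (42 → 48). Not NE.
(A, X): P1 can switch to B (17 → 57). Not NE.
(A, Y): P2 can switch to W (36 → 61). Not NE.
(A, Z): P1 can switch to C (24 → 69). Not NE.
(B, W): P1 can switch to A (40 → 42). Not NE.
(B, X): P2 can switch to W (54 → 89). Not NE.
(B, Y): P1 can switch to A (65 → 87). Not NE.
(B, Z): P1 can switch to A (17 → 24). Not NE.
(The remaining 4 profiles each have a profitable deviation by the same check.)

This game has no pure Nash equilibrium.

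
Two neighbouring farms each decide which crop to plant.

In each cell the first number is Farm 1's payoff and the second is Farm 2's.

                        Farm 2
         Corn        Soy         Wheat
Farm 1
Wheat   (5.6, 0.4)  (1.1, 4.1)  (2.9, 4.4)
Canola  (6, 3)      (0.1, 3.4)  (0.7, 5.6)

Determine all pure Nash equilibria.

Farm 1 against Corn: payoffs 5.6, 6 → best response Canola.
Farm 1 against Soy: payoffs 1.1, 0.1 → best response Wheat.
Farm 1 against Wheat: payoffs 2.9, 0.7 → best response Wheat.
Farm 2 against Wheat: payoffs 0.4, 4.1, 4.4 → best response Wheat.
Farm 2 against Canola: payoffs 3, 3.4, 5.6 → best response Wheat.
Mutual best responses: (Wheat, Wheat).

Pure NE: (Wheat, Wheat)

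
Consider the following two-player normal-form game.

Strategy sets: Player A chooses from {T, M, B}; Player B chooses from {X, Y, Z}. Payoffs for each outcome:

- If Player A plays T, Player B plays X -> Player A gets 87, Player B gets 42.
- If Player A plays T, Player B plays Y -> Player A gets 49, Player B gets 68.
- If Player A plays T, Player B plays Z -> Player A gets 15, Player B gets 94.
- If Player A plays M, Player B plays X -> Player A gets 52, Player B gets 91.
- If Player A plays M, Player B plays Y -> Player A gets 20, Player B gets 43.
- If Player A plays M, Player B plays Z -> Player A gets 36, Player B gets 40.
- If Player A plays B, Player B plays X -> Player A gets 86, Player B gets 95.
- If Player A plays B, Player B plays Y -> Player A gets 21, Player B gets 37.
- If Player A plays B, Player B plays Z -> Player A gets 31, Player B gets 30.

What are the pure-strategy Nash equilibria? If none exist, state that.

Player A against X: payoffs 87, 52, 86 → best response T.
Player A against Y: payoffs 49, 20, 21 → best response T.
Player A against Z: payoffs 15, 36, 31 → best response M.
Player B against T: payoffs 42, 68, 94 → best response Z.
Player B against M: payoffs 91, 43, 40 → best response X.
Player B against B: payoffs 95, 37, 30 → best response X.
No profile is a mutual best response for all players.

none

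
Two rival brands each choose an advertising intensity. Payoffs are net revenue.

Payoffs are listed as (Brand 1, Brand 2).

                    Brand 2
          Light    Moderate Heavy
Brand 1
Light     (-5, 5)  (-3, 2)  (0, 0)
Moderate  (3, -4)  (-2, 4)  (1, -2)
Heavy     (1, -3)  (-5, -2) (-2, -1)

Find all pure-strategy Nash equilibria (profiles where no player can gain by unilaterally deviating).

The unique pure-strategy Nash equilibrium is (Moderate, Moderate).

(Light, Light): Brand 1 can switch to Moderate (-5 → 3). Not NE.
(Light, Moderate): Brand 1 can switch to Moderate (-3 → -2). Not NE.
(Light, Heavy): Brand 1 can switch to Moderate (0 → 1). Not NE.
(Moderate, Light): Brand 2 can switch to Moderate (-4 → 4). Not NE.
(Moderate, Moderate): Brand 1 gets -2, best alternative -3; Brand 2 gets 4, best alternative -2. No profitable deviation — NE.
(Moderate, Heavy): Brand 2 can switch to Moderate (-2 → 4). Not NE.
(Heavy, Light): Brand 1 can switch to Moderate (1 → 3). Not NE.
(Heavy, Moderate): Brand 1 can switch to Light (-5 → -3). Not NE.
(Heavy, Heavy): Brand 1 can switch to Light (-2 → 0). Not NE.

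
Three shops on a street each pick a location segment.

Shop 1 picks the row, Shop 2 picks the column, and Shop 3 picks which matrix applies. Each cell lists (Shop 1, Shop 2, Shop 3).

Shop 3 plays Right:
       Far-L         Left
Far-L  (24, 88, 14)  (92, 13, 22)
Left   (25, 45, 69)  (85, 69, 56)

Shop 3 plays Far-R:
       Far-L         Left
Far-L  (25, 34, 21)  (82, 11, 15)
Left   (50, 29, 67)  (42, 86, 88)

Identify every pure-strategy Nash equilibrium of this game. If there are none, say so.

(Far-L, Far-L, Right): Shop 1 can switch to Left (24 → 25). Not NE.
(Far-L, Far-L, Far-R): Shop 1 can switch to Left (25 → 50). Not NE.
(Far-L, Left, Right): Shop 2 can switch to Far-L (13 → 88). Not NE.
(Far-L, Left, Far-R): Shop 2 can switch to Far-L (11 → 34). Not NE.
(Left, Far-L, Right): Shop 2 can switch to Left (45 → 69). Not NE.
(Left, Far-L, Far-R): Shop 2 can switch to Left (29 → 86). Not NE.
(The remaining 2 profiles each have a profitable deviation by the same check.)

There is no pure-strategy Nash equilibrium.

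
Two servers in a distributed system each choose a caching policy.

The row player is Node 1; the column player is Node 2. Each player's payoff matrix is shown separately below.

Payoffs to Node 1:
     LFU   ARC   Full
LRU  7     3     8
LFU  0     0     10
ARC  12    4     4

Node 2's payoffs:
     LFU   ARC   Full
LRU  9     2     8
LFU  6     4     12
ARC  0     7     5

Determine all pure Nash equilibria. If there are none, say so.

(LRU, LFU): Node 1 can switch to ARC (7 → 12). Not NE.
(LRU, ARC): Node 1 can switch to ARC (3 → 4). Not NE.
(LRU, Full): Node 1 can switch to LFU (8 → 10). Not NE.
(LFU, LFU): Node 1 can switch to LRU (0 → 7). Not NE.
(LFU, ARC): Node 1 can switch to LRU (0 → 3). Not NE.
(LFU, Full): Node 1 gets 10, best alternative 8; Node 2 gets 12, best alternative 6. No profitable deviation — NE.
(ARC, LFU): Node 2 can switch to ARC (0 → 7). Not NE.
(ARC, ARC): Node 1 gets 4, best alternative 3; Node 2 gets 7, best alternative 5. No profitable deviation — NE.
(The remaining 1 profile has a profitable deviation by the same check.)

The pure Nash equilibria are (LFU, Full), (ARC, ARC).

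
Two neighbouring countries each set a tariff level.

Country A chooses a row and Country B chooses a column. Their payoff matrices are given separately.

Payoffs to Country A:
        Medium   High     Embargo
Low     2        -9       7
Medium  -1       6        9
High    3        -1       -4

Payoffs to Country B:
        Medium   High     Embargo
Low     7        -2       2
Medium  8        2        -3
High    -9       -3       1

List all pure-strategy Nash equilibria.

There is no pure-strategy Nash equilibrium.

Country A against Medium: payoffs 2, -1, 3 → best response High.
Country A against High: payoffs -9, 6, -1 → best response Medium.
Country A against Embargo: payoffs 7, 9, -4 → best response Medium.
Country B against Low: payoffs 7, -2, 2 → best response Medium.
Country B against Medium: payoffs 8, 2, -3 → best response Medium.
Country B against High: payoffs -9, -3, 1 → best response Embargo.
No profile is a mutual best response for all players.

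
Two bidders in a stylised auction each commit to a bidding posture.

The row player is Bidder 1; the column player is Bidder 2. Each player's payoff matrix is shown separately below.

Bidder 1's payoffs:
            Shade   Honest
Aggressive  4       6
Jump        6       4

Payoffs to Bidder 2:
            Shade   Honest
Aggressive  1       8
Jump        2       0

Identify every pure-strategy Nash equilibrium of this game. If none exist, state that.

The pure Nash equilibria are (Aggressive, Honest) and (Jump, Shade).

Bidder 1 against Shade: payoffs 4, 6 → best response Jump.
Bidder 1 against Honest: payoffs 6, 4 → best response Aggressive.
Bidder 2 against Aggressive: payoffs 1, 8 → best response Honest.
Bidder 2 against Jump: payoffs 2, 0 → best response Shade.
Mutual best responses: (Aggressive, Honest); (Jump, Shade).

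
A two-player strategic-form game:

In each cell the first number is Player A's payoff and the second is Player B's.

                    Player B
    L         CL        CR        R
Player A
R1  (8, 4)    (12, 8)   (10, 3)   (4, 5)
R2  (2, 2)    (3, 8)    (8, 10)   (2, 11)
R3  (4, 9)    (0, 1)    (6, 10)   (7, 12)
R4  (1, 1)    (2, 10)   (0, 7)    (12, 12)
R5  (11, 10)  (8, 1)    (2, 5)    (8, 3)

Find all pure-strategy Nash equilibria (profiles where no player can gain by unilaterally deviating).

Player A against L: payoffs 8, 2, 4, 1, 11 → best response R5.
Player A against CL: payoffs 12, 3, 0, 2, 8 → best response R1.
Player A against CR: payoffs 10, 8, 6, 0, 2 → best response R1.
Player A against R: payoffs 4, 2, 7, 12, 8 → best response R4.
Player B against R1: payoffs 4, 8, 3, 5 → best response CL.
Player B against R2: payoffs 2, 8, 10, 11 → best response R.
Player B against R3: payoffs 9, 1, 10, 12 → best response R.
Player B against R4: payoffs 1, 10, 7, 12 → best response R.
Player B against R5: payoffs 10, 1, 5, 3 → best response L.
Mutual best responses: (R1, CL); (R4, R); (R5, L).

Pure-strategy Nash equilibria: (R1, CL); (R4, R); (R5, L)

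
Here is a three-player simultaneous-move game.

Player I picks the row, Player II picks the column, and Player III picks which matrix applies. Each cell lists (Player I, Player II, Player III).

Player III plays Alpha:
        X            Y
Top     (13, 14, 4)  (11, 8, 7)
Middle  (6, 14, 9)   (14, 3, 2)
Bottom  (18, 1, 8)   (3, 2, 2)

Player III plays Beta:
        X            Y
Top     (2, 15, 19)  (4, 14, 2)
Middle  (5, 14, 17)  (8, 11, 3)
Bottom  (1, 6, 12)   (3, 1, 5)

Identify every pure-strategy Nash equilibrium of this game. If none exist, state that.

Mark each player's best response to every combination of opponents' strategies; a profile where every player is best-responding is a pure Nash equilibrium.
Player I against (X, Alpha): payoffs 13, 6, 18 → best response Bottom.
Player I against (X, Beta): payoffs 2, 5, 1 → best response Middle.
Player I against (Y, Alpha): payoffs 11, 14, 3 → best response Middle.
Player I against (Y, Beta): payoffs 4, 8, 3 → best response Middle.
Player II against (Top, Alpha): payoffs 14, 8 → best response X.
Player II against (Top, Beta): payoffs 15, 14 → best response X.
Player II against (Middle, Alpha): payoffs 14, 3 → best response X.
Player II against (Middle, Beta): payoffs 14, 11 → best response X.
Player II against (Bottom, Alpha): payoffs 1, 2 → best response Y.
Player II against (Bottom, Beta): payoffs 6, 1 → best response X.
Player III against (Top, X): payoffs 4, 19 → best response Beta.
Player III against (Top, Y): payoffs 7, 2 → best response Alpha.
Player III against (Middle, X): payoffs 9, 17 → best response Beta.
Player III against (Middle, Y): payoffs 2, 3 → best response Beta.
Player III against (Bottom, X): payoffs 8, 12 → best response Beta.
Player III against (Bottom, Y): payoffs 2, 5 → best response Beta.
Mutual best responses: (Middle, X, Beta).

(Middle, X, Beta)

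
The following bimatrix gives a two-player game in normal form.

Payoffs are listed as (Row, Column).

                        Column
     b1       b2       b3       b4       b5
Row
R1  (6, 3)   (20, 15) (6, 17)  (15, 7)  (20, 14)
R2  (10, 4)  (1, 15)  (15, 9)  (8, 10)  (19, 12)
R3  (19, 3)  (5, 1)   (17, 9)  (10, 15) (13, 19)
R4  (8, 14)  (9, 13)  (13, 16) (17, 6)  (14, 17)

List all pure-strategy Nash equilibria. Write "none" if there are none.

For each strategy profile, look for a profitable unilateral deviation.
(R1, b1): Row can switch to R2 (6 → 10). Not NE.
(R1, b2): Column can switch to b3 (15 → 17). Not NE.
(R1, b3): Row can switch to R2 (6 → 15). Not NE.
(R1, b4): Row can switch to R4 (15 → 17). Not NE.
(R1, b5): Column can switch to b2 (14 → 15). Not NE.
(R2, b1): Row can switch to R3 (10 → 19). Not NE.
(The remaining 14 profiles each have a profitable deviation by the same check.)

There is no pure-strategy Nash equilibrium.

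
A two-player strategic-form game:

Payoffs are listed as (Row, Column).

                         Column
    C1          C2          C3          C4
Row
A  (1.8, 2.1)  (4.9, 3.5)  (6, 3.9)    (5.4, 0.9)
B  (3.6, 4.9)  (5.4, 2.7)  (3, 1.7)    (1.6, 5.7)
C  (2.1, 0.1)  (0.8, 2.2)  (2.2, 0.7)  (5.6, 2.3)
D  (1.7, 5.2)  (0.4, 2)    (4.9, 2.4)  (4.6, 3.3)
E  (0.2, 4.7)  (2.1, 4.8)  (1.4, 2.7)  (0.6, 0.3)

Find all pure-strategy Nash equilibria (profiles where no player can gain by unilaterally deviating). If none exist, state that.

Row against C1: payoffs 1.8, 3.6, 2.1, 1.7, 0.2 → best response B.
Row against C2: payoffs 4.9, 5.4, 0.8, 0.4, 2.1 → best response B.
Row against C3: payoffs 6, 3, 2.2, 4.9, 1.4 → best response A.
Row against C4: payoffs 5.4, 1.6, 5.6, 4.6, 0.6 → best response C.
Column against A: payoffs 2.1, 3.5, 3.9, 0.9 → best response C3.
Column against B: payoffs 4.9, 2.7, 1.7, 5.7 → best response C4.
Column against C: payoffs 0.1, 2.2, 0.7, 2.3 → best response C4.
Column against D: payoffs 5.2, 2, 2.4, 3.3 → best response C1.
Column against E: payoffs 4.7, 4.8, 2.7, 0.3 → best response C2.
Mutual best responses: (A, C3); (C, C4).

(A, C3) and (C, C4)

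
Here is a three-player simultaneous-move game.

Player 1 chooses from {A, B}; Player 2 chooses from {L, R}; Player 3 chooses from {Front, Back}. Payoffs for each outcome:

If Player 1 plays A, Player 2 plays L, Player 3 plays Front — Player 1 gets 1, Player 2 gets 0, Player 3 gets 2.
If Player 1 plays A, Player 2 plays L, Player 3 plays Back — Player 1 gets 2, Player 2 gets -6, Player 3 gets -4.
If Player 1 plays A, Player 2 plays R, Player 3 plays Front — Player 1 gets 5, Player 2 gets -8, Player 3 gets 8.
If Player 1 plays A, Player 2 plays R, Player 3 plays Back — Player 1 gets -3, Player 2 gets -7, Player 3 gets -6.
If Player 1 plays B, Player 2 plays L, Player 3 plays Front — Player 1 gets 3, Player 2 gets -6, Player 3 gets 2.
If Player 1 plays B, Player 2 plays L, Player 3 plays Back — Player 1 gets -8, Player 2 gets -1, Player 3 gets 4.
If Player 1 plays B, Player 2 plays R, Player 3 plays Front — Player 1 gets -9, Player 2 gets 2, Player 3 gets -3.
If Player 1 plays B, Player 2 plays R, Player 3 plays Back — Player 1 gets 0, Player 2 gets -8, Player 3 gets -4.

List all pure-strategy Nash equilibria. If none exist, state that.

No pure-strategy Nash equilibrium.

Mark each player's best response to every combination of opponents' strategies; a profile where every player is best-responding is a pure Nash equilibrium.
Player 1 against (L, Front): payoffs 1, 3 → best response B.
Player 1 against (L, Back): payoffs 2, -8 → best response A.
Player 1 against (R, Front): payoffs 5, -9 → best response A.
Player 1 against (R, Back): payoffs -3, 0 → best response B.
Player 2 against (A, Front): payoffs 0, -8 → best response L.
Player 2 against (A, Back): payoffs -6, -7 → best response L.
Player 2 against (B, Front): payoffs -6, 2 → best response R.
Player 2 against (B, Back): payoffs -1, -8 → best response L.
Player 3 against (A, L): payoffs 2, -4 → best response Front.
Player 3 against (A, R): payoffs 8, -6 → best response Front.
Player 3 against (B, L): payoffs 2, 4 → best response Back.
Player 3 against (B, R): payoffs -3, -4 → best response Front.
No profile is a mutual best response for all players.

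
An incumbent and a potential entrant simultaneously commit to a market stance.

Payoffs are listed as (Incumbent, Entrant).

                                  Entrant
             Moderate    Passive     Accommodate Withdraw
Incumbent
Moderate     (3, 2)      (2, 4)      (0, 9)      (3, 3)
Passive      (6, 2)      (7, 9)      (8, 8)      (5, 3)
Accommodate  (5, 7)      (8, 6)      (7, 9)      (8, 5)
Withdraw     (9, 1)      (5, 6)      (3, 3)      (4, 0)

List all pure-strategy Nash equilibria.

none

For each player, find the best response to each opponent profile; mutual best responses are the pure NE.
Incumbent against Moderate: payoffs 3, 6, 5, 9 → best response Withdraw.
Incumbent against Passive: payoffs 2, 7, 8, 5 → best response Accommodate.
Incumbent against Accommodate: payoffs 0, 8, 7, 3 → best response Passive.
Incumbent against Withdraw: payoffs 3, 5, 8, 4 → best response Accommodate.
Entrant against Moderate: payoffs 2, 4, 9, 3 → best response Accommodate.
Entrant against Passive: payoffs 2, 9, 8, 3 → best response Passive.
Entrant against Accommodate: payoffs 7, 6, 9, 5 → best response Accommodate.
Entrant against Withdraw: payoffs 1, 6, 3, 0 → best response Passive.
No profile is a mutual best response for all players.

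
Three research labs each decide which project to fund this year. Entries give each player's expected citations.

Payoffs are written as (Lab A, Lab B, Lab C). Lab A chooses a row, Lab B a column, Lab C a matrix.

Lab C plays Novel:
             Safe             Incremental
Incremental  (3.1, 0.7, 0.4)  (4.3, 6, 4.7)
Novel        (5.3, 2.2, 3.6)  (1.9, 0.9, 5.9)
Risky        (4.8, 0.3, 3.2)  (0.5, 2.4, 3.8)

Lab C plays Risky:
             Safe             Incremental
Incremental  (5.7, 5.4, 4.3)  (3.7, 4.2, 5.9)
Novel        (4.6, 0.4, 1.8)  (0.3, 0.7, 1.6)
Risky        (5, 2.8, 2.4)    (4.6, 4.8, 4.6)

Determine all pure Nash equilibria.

Pure-strategy Nash equilibria: (Incremental, Safe, Risky); (Novel, Safe, Novel); (Risky, Incremental, Risky)

For each player, find the best response to each opponent profile; mutual best responses are the pure NE.
Lab A against (Safe, Novel): payoffs 3.1, 5.3, 4.8 → best response Novel.
Lab A against (Safe, Risky): payoffs 5.7, 4.6, 5 → best response Incremental.
Lab A against (Incremental, Novel): payoffs 4.3, 1.9, 0.5 → best response Incremental.
Lab A against (Incremental, Risky): payoffs 3.7, 0.3, 4.6 → best response Risky.
Lab B against (Incremental, Novel): payoffs 0.7, 6 → best response Incremental.
Lab B against (Incremental, Risky): payoffs 5.4, 4.2 → best response Safe.
Lab B against (Novel, Novel): payoffs 2.2, 0.9 → best response Safe.
Lab B against (Novel, Risky): payoffs 0.4, 0.7 → best response Incremental.
Lab B against (Risky, Novel): payoffs 0.3, 2.4 → best response Incremental.
Lab B against (Risky, Risky): payoffs 2.8, 4.8 → best response Incremental.
Lab C against (Incremental, Safe): payoffs 0.4, 4.3 → best response Risky.
Lab C against (Incremental, Incremental): payoffs 4.7, 5.9 → best response Risky.
Lab C against (Novel, Safe): payoffs 3.6, 1.8 → best response Novel.
Lab C against (Novel, Incremental): payoffs 5.9, 1.6 → best response Novel.
Lab C against (Risky, Safe): payoffs 3.2, 2.4 → best response Novel.
Lab C against (Risky, Incremental): payoffs 3.8, 4.6 → best response Risky.
Mutual best responses: (Incremental, Safe, Risky); (Novel, Safe, Novel); (Risky, Incremental, Risky).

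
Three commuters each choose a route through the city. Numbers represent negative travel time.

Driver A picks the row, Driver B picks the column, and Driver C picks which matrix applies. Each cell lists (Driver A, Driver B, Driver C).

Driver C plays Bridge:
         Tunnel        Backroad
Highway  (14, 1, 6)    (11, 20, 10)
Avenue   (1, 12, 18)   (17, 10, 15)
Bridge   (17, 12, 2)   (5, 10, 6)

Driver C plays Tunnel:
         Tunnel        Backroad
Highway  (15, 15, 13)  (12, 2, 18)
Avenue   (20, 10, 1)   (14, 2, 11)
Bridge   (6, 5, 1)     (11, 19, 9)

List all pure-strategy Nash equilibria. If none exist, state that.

(Bridge, Tunnel, Bridge)

(Highway, Tunnel, Bridge): Driver A can switch to Bridge (14 → 17). Not NE.
(Highway, Tunnel, Tunnel): Driver A can switch to Avenue (15 → 20). Not NE.
(Highway, Backroad, Bridge): Driver A can switch to Avenue (11 → 17). Not NE.
(Highway, Backroad, Tunnel): Driver A can switch to Avenue (12 → 14). Not NE.
(Avenue, Tunnel, Bridge): Driver A can switch to Highway (1 → 14). Not NE.
(Avenue, Tunnel, Tunnel): Driver C can switch to Bridge (1 → 18). Not NE.
(Avenue, Backroad, Bridge): Driver B can switch to Tunnel (10 → 12). Not NE.
(Avenue, Backroad, Tunnel): Driver B can switch to Tunnel (2 → 10). Not NE.
(Bridge, Tunnel, Bridge): Driver A gets 17, best alternative 14; Driver B gets 12, best alternative 10; Driver C gets 2, best alternative 1. No profitable deviation — NE.
(Bridge, Tunnel, Tunnel): Driver A can switch to Highway (6 → 15). Not NE.
(Bridge, Backroad, Bridge): Driver A can switch to Highway (5 → 11). Not NE.
(Bridge, Backroad, Tunnel): Driver A can switch to Highway (11 → 12). Not NE.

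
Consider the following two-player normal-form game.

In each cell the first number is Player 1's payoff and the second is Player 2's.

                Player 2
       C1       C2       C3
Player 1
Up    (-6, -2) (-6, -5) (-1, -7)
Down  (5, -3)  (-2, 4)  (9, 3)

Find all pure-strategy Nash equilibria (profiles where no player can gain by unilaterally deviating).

Player 1 against C1: payoffs -6, 5 → best response Down.
Player 1 against C2: payoffs -6, -2 → best response Down.
Player 1 against C3: payoffs -1, 9 → best response Down.
Player 2 against Up: payoffs -2, -5, -7 → best response C1.
Player 2 against Down: payoffs -3, 4, 3 → best response C2.
Mutual best responses: (Down, C2).

(Down, C2)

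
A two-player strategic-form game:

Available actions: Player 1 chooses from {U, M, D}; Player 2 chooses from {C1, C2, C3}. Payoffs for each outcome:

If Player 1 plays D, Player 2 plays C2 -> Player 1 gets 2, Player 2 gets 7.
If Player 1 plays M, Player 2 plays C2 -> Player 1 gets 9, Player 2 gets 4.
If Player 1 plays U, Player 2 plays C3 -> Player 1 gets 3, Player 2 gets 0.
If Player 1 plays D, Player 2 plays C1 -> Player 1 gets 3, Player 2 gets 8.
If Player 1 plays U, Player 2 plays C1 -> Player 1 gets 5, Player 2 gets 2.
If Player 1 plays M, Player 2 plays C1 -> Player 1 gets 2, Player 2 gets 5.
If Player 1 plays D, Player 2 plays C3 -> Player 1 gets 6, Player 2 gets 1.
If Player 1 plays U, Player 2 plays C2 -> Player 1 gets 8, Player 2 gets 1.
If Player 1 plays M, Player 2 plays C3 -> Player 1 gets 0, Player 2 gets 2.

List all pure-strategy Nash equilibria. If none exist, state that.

(U, C1)

For each player, find the best response to each opponent profile; mutual best responses are the pure NE.
Player 1 against C1: payoffs 5, 2, 3 → best response U.
Player 1 against C2: payoffs 8, 9, 2 → best response M.
Player 1 against C3: payoffs 3, 0, 6 → best response D.
Player 2 against U: payoffs 2, 1, 0 → best response C1.
Player 2 against M: payoffs 5, 4, 2 → best response C1.
Player 2 against D: payoffs 8, 7, 1 → best response C1.
Mutual best responses: (U, C1).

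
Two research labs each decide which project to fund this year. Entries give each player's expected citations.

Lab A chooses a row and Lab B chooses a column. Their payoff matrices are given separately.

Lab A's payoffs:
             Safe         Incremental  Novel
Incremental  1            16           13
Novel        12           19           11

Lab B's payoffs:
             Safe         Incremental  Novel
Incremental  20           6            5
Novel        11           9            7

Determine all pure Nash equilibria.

(Novel, Safe)

Lab A against Safe: payoffs 1, 12 → best response Novel.
Lab A against Incremental: payoffs 16, 19 → best response Novel.
Lab A against Novel: payoffs 13, 11 → best response Incremental.
Lab B against Incremental: payoffs 20, 6, 5 → best response Safe.
Lab B against Novel: payoffs 11, 9, 7 → best response Safe.
Mutual best responses: (Novel, Safe).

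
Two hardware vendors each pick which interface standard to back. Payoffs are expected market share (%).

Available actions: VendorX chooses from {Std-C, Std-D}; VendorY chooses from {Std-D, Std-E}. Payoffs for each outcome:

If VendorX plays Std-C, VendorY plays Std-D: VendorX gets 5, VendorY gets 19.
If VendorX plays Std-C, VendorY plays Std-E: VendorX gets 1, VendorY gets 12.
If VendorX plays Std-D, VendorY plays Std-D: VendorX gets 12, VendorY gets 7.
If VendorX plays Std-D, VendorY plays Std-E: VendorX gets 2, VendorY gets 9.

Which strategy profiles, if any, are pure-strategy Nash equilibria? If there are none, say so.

VendorX against Std-D: payoffs 5, 12 → best response Std-D.
VendorX against Std-E: payoffs 1, 2 → best response Std-D.
VendorY against Std-C: payoffs 19, 12 → best response Std-D.
VendorY against Std-D: payoffs 7, 9 → best response Std-E.
Mutual best responses: (Std-D, Std-E).

The unique pure-strategy Nash equilibrium is (Std-D, Std-E).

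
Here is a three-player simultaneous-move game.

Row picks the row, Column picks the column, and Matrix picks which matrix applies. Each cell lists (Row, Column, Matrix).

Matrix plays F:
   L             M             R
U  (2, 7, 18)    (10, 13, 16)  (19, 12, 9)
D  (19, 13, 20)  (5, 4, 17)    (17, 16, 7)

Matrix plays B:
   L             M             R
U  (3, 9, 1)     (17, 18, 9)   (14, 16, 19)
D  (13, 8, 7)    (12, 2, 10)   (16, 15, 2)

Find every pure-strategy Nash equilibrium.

(U, L, F): Row can switch to D (2 → 19). Not NE.
(U, L, B): Row can switch to D (3 → 13). Not NE.
(U, M, F): Row gets 10, best alternative 5; Column gets 13, best alternative 12; Matrix gets 16, best alternative 9. No profitable deviation — NE.
(U, M, B): Matrix can switch to F (9 → 16). Not NE.
(U, R, F): Column can switch to M (12 → 13). Not NE.
(U, R, B): Row can switch to D (14 → 16). Not NE.
(D, L, F): Column can switch to R (13 → 16). Not NE.
(The remaining 5 profiles each have a profitable deviation by the same check.)

The unique pure-strategy Nash equilibrium is (U, M, F).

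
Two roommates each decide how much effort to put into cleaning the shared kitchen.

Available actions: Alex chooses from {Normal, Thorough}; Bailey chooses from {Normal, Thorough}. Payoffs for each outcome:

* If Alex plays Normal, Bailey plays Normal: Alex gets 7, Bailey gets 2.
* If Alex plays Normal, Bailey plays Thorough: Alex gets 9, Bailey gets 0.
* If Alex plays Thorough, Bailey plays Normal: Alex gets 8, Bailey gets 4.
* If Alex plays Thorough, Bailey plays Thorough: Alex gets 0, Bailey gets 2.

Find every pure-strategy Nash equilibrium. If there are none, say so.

Pure NE: (Thorough, Normal)

Check each profile: it is a Nash equilibrium iff no player can strictly gain by switching unilaterally.
(Normal, Normal): Alex can switch to Thorough (7 → 8). Not NE.
(Normal, Thorough): Bailey can switch to Normal (0 → 2). Not NE.
(Thorough, Normal): Alex gets 8, best alternative 7; Bailey gets 4, best alternative 2. No profitable deviation — NE.
(Thorough, Thorough): Alex can switch to Normal (0 → 9). Not NE.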